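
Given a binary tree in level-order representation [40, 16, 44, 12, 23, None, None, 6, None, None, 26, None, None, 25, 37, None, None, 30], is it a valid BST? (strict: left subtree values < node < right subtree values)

Level-order array: [40, 16, 44, 12, 23, None, None, 6, None, None, 26, None, None, 25, 37, None, None, 30]
Validate using subtree bounds (lo, hi): at each node, require lo < value < hi,
then recurse left with hi=value and right with lo=value.
Preorder trace (stopping at first violation):
  at node 40 with bounds (-inf, +inf): OK
  at node 16 with bounds (-inf, 40): OK
  at node 12 with bounds (-inf, 16): OK
  at node 6 with bounds (-inf, 12): OK
  at node 23 with bounds (16, 40): OK
  at node 26 with bounds (23, 40): OK
  at node 25 with bounds (23, 26): OK
  at node 37 with bounds (26, 40): OK
  at node 30 with bounds (26, 37): OK
  at node 44 with bounds (40, +inf): OK
No violation found at any node.
Result: Valid BST


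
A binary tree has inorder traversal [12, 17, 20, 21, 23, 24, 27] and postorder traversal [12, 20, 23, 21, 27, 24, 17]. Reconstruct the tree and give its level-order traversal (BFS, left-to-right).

Inorder:   [12, 17, 20, 21, 23, 24, 27]
Postorder: [12, 20, 23, 21, 27, 24, 17]
Algorithm: postorder visits root last, so walk postorder right-to-left;
each value is the root of the current inorder slice — split it at that
value, recurse on the right subtree first, then the left.
Recursive splits:
  root=17; inorder splits into left=[12], right=[20, 21, 23, 24, 27]
  root=24; inorder splits into left=[20, 21, 23], right=[27]
  root=27; inorder splits into left=[], right=[]
  root=21; inorder splits into left=[20], right=[23]
  root=23; inorder splits into left=[], right=[]
  root=20; inorder splits into left=[], right=[]
  root=12; inorder splits into left=[], right=[]
Reconstructed level-order: [17, 12, 24, 21, 27, 20, 23]


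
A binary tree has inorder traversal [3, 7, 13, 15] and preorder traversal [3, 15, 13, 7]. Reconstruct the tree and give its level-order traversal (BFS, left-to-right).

Inorder:  [3, 7, 13, 15]
Preorder: [3, 15, 13, 7]
Algorithm: preorder visits root first, so consume preorder in order;
for each root, split the current inorder slice at that value into
left-subtree inorder and right-subtree inorder, then recurse.
Recursive splits:
  root=3; inorder splits into left=[], right=[7, 13, 15]
  root=15; inorder splits into left=[7, 13], right=[]
  root=13; inorder splits into left=[7], right=[]
  root=7; inorder splits into left=[], right=[]
Reconstructed level-order: [3, 15, 13, 7]


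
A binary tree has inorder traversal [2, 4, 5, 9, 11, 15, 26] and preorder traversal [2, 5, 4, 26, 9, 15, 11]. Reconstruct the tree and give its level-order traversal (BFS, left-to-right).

Inorder:  [2, 4, 5, 9, 11, 15, 26]
Preorder: [2, 5, 4, 26, 9, 15, 11]
Algorithm: preorder visits root first, so consume preorder in order;
for each root, split the current inorder slice at that value into
left-subtree inorder and right-subtree inorder, then recurse.
Recursive splits:
  root=2; inorder splits into left=[], right=[4, 5, 9, 11, 15, 26]
  root=5; inorder splits into left=[4], right=[9, 11, 15, 26]
  root=4; inorder splits into left=[], right=[]
  root=26; inorder splits into left=[9, 11, 15], right=[]
  root=9; inorder splits into left=[], right=[11, 15]
  root=15; inorder splits into left=[11], right=[]
  root=11; inorder splits into left=[], right=[]
Reconstructed level-order: [2, 5, 4, 26, 9, 15, 11]


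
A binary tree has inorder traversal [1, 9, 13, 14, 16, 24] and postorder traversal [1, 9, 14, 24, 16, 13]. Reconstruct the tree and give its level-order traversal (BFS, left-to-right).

Inorder:   [1, 9, 13, 14, 16, 24]
Postorder: [1, 9, 14, 24, 16, 13]
Algorithm: postorder visits root last, so walk postorder right-to-left;
each value is the root of the current inorder slice — split it at that
value, recurse on the right subtree first, then the left.
Recursive splits:
  root=13; inorder splits into left=[1, 9], right=[14, 16, 24]
  root=16; inorder splits into left=[14], right=[24]
  root=24; inorder splits into left=[], right=[]
  root=14; inorder splits into left=[], right=[]
  root=9; inorder splits into left=[1], right=[]
  root=1; inorder splits into left=[], right=[]
Reconstructed level-order: [13, 9, 16, 1, 14, 24]


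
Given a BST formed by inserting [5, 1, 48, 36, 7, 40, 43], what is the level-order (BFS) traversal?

Tree insertion order: [5, 1, 48, 36, 7, 40, 43]
Tree (level-order array): [5, 1, 48, None, None, 36, None, 7, 40, None, None, None, 43]
BFS from the root, enqueuing left then right child of each popped node:
  queue [5] -> pop 5, enqueue [1, 48], visited so far: [5]
  queue [1, 48] -> pop 1, enqueue [none], visited so far: [5, 1]
  queue [48] -> pop 48, enqueue [36], visited so far: [5, 1, 48]
  queue [36] -> pop 36, enqueue [7, 40], visited so far: [5, 1, 48, 36]
  queue [7, 40] -> pop 7, enqueue [none], visited so far: [5, 1, 48, 36, 7]
  queue [40] -> pop 40, enqueue [43], visited so far: [5, 1, 48, 36, 7, 40]
  queue [43] -> pop 43, enqueue [none], visited so far: [5, 1, 48, 36, 7, 40, 43]
Result: [5, 1, 48, 36, 7, 40, 43]


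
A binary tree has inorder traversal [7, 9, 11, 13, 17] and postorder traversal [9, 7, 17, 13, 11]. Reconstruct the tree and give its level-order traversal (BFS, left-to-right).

Inorder:   [7, 9, 11, 13, 17]
Postorder: [9, 7, 17, 13, 11]
Algorithm: postorder visits root last, so walk postorder right-to-left;
each value is the root of the current inorder slice — split it at that
value, recurse on the right subtree first, then the left.
Recursive splits:
  root=11; inorder splits into left=[7, 9], right=[13, 17]
  root=13; inorder splits into left=[], right=[17]
  root=17; inorder splits into left=[], right=[]
  root=7; inorder splits into left=[], right=[9]
  root=9; inorder splits into left=[], right=[]
Reconstructed level-order: [11, 7, 13, 9, 17]


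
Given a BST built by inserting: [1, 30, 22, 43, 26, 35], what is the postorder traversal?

Tree insertion order: [1, 30, 22, 43, 26, 35]
Tree (level-order array): [1, None, 30, 22, 43, None, 26, 35]
Postorder traversal: [26, 22, 35, 43, 30, 1]


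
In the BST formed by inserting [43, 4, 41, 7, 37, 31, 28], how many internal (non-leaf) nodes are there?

Tree built from: [43, 4, 41, 7, 37, 31, 28]
Tree (level-order array): [43, 4, None, None, 41, 7, None, None, 37, 31, None, 28]
Rule: An internal node has at least one child.
Per-node child counts:
  node 43: 1 child(ren)
  node 4: 1 child(ren)
  node 41: 1 child(ren)
  node 7: 1 child(ren)
  node 37: 1 child(ren)
  node 31: 1 child(ren)
  node 28: 0 child(ren)
Matching nodes: [43, 4, 41, 7, 37, 31]
Count of internal (non-leaf) nodes: 6


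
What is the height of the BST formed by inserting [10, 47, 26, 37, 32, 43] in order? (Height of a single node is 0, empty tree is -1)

Insertion order: [10, 47, 26, 37, 32, 43]
Tree (level-order array): [10, None, 47, 26, None, None, 37, 32, 43]
Compute height bottom-up (empty subtree = -1):
  height(32) = 1 + max(-1, -1) = 0
  height(43) = 1 + max(-1, -1) = 0
  height(37) = 1 + max(0, 0) = 1
  height(26) = 1 + max(-1, 1) = 2
  height(47) = 1 + max(2, -1) = 3
  height(10) = 1 + max(-1, 3) = 4
Height = 4


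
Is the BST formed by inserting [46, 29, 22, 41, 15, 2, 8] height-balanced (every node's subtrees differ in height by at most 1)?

Tree (level-order array): [46, 29, None, 22, 41, 15, None, None, None, 2, None, None, 8]
Definition: a tree is height-balanced if, at every node, |h(left) - h(right)| <= 1 (empty subtree has height -1).
Bottom-up per-node check:
  node 8: h_left=-1, h_right=-1, diff=0 [OK], height=0
  node 2: h_left=-1, h_right=0, diff=1 [OK], height=1
  node 15: h_left=1, h_right=-1, diff=2 [FAIL (|1--1|=2 > 1)], height=2
  node 22: h_left=2, h_right=-1, diff=3 [FAIL (|2--1|=3 > 1)], height=3
  node 41: h_left=-1, h_right=-1, diff=0 [OK], height=0
  node 29: h_left=3, h_right=0, diff=3 [FAIL (|3-0|=3 > 1)], height=4
  node 46: h_left=4, h_right=-1, diff=5 [FAIL (|4--1|=5 > 1)], height=5
Node 15 violates the condition: |1 - -1| = 2 > 1.
Result: Not balanced


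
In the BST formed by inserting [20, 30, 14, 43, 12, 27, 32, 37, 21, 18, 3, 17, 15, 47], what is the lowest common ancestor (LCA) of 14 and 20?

Tree insertion order: [20, 30, 14, 43, 12, 27, 32, 37, 21, 18, 3, 17, 15, 47]
Tree (level-order array): [20, 14, 30, 12, 18, 27, 43, 3, None, 17, None, 21, None, 32, 47, None, None, 15, None, None, None, None, 37]
In a BST, the LCA of p=14, q=20 is the first node v on the
root-to-leaf path with p <= v <= q (go left if both < v, right if both > v).
Walk from root:
  at 20: 14 <= 20 <= 20, this is the LCA
LCA = 20


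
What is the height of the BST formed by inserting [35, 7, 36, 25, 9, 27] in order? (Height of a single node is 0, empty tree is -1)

Insertion order: [35, 7, 36, 25, 9, 27]
Tree (level-order array): [35, 7, 36, None, 25, None, None, 9, 27]
Compute height bottom-up (empty subtree = -1):
  height(9) = 1 + max(-1, -1) = 0
  height(27) = 1 + max(-1, -1) = 0
  height(25) = 1 + max(0, 0) = 1
  height(7) = 1 + max(-1, 1) = 2
  height(36) = 1 + max(-1, -1) = 0
  height(35) = 1 + max(2, 0) = 3
Height = 3


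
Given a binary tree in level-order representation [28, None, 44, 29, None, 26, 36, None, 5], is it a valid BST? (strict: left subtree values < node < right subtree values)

Level-order array: [28, None, 44, 29, None, 26, 36, None, 5]
Validate using subtree bounds (lo, hi): at each node, require lo < value < hi,
then recurse left with hi=value and right with lo=value.
Preorder trace (stopping at first violation):
  at node 28 with bounds (-inf, +inf): OK
  at node 44 with bounds (28, +inf): OK
  at node 29 with bounds (28, 44): OK
  at node 26 with bounds (28, 29): VIOLATION
Node 26 violates its bound: not (28 < 26 < 29).
Result: Not a valid BST


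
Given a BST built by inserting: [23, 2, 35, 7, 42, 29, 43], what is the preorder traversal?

Tree insertion order: [23, 2, 35, 7, 42, 29, 43]
Tree (level-order array): [23, 2, 35, None, 7, 29, 42, None, None, None, None, None, 43]
Preorder traversal: [23, 2, 7, 35, 29, 42, 43]


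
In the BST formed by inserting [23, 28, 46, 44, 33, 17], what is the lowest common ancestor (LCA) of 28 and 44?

Tree insertion order: [23, 28, 46, 44, 33, 17]
Tree (level-order array): [23, 17, 28, None, None, None, 46, 44, None, 33]
In a BST, the LCA of p=28, q=44 is the first node v on the
root-to-leaf path with p <= v <= q (go left if both < v, right if both > v).
Walk from root:
  at 23: both 28 and 44 > 23, go right
  at 28: 28 <= 28 <= 44, this is the LCA
LCA = 28


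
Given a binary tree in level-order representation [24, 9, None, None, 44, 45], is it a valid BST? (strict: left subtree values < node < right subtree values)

Level-order array: [24, 9, None, None, 44, 45]
Validate using subtree bounds (lo, hi): at each node, require lo < value < hi,
then recurse left with hi=value and right with lo=value.
Preorder trace (stopping at first violation):
  at node 24 with bounds (-inf, +inf): OK
  at node 9 with bounds (-inf, 24): OK
  at node 44 with bounds (9, 24): VIOLATION
Node 44 violates its bound: not (9 < 44 < 24).
Result: Not a valid BST


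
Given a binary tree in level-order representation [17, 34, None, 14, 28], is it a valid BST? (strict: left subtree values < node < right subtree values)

Level-order array: [17, 34, None, 14, 28]
Validate using subtree bounds (lo, hi): at each node, require lo < value < hi,
then recurse left with hi=value and right with lo=value.
Preorder trace (stopping at first violation):
  at node 17 with bounds (-inf, +inf): OK
  at node 34 with bounds (-inf, 17): VIOLATION
Node 34 violates its bound: not (-inf < 34 < 17).
Result: Not a valid BST


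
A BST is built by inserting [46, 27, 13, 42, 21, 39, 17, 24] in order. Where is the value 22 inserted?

Starting tree (level order): [46, 27, None, 13, 42, None, 21, 39, None, 17, 24]
Insertion path: 46 -> 27 -> 13 -> 21 -> 24
Result: insert 22 as left child of 24
Final tree (level order): [46, 27, None, 13, 42, None, 21, 39, None, 17, 24, None, None, None, None, 22]


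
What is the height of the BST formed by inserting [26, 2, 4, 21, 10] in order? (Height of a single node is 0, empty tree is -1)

Insertion order: [26, 2, 4, 21, 10]
Tree (level-order array): [26, 2, None, None, 4, None, 21, 10]
Compute height bottom-up (empty subtree = -1):
  height(10) = 1 + max(-1, -1) = 0
  height(21) = 1 + max(0, -1) = 1
  height(4) = 1 + max(-1, 1) = 2
  height(2) = 1 + max(-1, 2) = 3
  height(26) = 1 + max(3, -1) = 4
Height = 4


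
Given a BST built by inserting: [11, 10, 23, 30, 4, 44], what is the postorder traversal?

Tree insertion order: [11, 10, 23, 30, 4, 44]
Tree (level-order array): [11, 10, 23, 4, None, None, 30, None, None, None, 44]
Postorder traversal: [4, 10, 44, 30, 23, 11]


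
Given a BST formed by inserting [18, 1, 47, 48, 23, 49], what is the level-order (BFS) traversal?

Tree insertion order: [18, 1, 47, 48, 23, 49]
Tree (level-order array): [18, 1, 47, None, None, 23, 48, None, None, None, 49]
BFS from the root, enqueuing left then right child of each popped node:
  queue [18] -> pop 18, enqueue [1, 47], visited so far: [18]
  queue [1, 47] -> pop 1, enqueue [none], visited so far: [18, 1]
  queue [47] -> pop 47, enqueue [23, 48], visited so far: [18, 1, 47]
  queue [23, 48] -> pop 23, enqueue [none], visited so far: [18, 1, 47, 23]
  queue [48] -> pop 48, enqueue [49], visited so far: [18, 1, 47, 23, 48]
  queue [49] -> pop 49, enqueue [none], visited so far: [18, 1, 47, 23, 48, 49]
Result: [18, 1, 47, 23, 48, 49]


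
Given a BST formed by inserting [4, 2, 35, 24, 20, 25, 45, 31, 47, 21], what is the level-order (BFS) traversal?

Tree insertion order: [4, 2, 35, 24, 20, 25, 45, 31, 47, 21]
Tree (level-order array): [4, 2, 35, None, None, 24, 45, 20, 25, None, 47, None, 21, None, 31]
BFS from the root, enqueuing left then right child of each popped node:
  queue [4] -> pop 4, enqueue [2, 35], visited so far: [4]
  queue [2, 35] -> pop 2, enqueue [none], visited so far: [4, 2]
  queue [35] -> pop 35, enqueue [24, 45], visited so far: [4, 2, 35]
  queue [24, 45] -> pop 24, enqueue [20, 25], visited so far: [4, 2, 35, 24]
  queue [45, 20, 25] -> pop 45, enqueue [47], visited so far: [4, 2, 35, 24, 45]
  queue [20, 25, 47] -> pop 20, enqueue [21], visited so far: [4, 2, 35, 24, 45, 20]
  queue [25, 47, 21] -> pop 25, enqueue [31], visited so far: [4, 2, 35, 24, 45, 20, 25]
  queue [47, 21, 31] -> pop 47, enqueue [none], visited so far: [4, 2, 35, 24, 45, 20, 25, 47]
  queue [21, 31] -> pop 21, enqueue [none], visited so far: [4, 2, 35, 24, 45, 20, 25, 47, 21]
  queue [31] -> pop 31, enqueue [none], visited so far: [4, 2, 35, 24, 45, 20, 25, 47, 21, 31]
Result: [4, 2, 35, 24, 45, 20, 25, 47, 21, 31]


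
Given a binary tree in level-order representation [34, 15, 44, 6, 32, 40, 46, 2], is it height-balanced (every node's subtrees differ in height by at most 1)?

Tree (level-order array): [34, 15, 44, 6, 32, 40, 46, 2]
Definition: a tree is height-balanced if, at every node, |h(left) - h(right)| <= 1 (empty subtree has height -1).
Bottom-up per-node check:
  node 2: h_left=-1, h_right=-1, diff=0 [OK], height=0
  node 6: h_left=0, h_right=-1, diff=1 [OK], height=1
  node 32: h_left=-1, h_right=-1, diff=0 [OK], height=0
  node 15: h_left=1, h_right=0, diff=1 [OK], height=2
  node 40: h_left=-1, h_right=-1, diff=0 [OK], height=0
  node 46: h_left=-1, h_right=-1, diff=0 [OK], height=0
  node 44: h_left=0, h_right=0, diff=0 [OK], height=1
  node 34: h_left=2, h_right=1, diff=1 [OK], height=3
All nodes satisfy the balance condition.
Result: Balanced


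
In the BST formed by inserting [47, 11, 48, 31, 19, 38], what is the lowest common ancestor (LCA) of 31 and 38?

Tree insertion order: [47, 11, 48, 31, 19, 38]
Tree (level-order array): [47, 11, 48, None, 31, None, None, 19, 38]
In a BST, the LCA of p=31, q=38 is the first node v on the
root-to-leaf path with p <= v <= q (go left if both < v, right if both > v).
Walk from root:
  at 47: both 31 and 38 < 47, go left
  at 11: both 31 and 38 > 11, go right
  at 31: 31 <= 31 <= 38, this is the LCA
LCA = 31


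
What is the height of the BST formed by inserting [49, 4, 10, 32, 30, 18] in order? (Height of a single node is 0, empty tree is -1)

Insertion order: [49, 4, 10, 32, 30, 18]
Tree (level-order array): [49, 4, None, None, 10, None, 32, 30, None, 18]
Compute height bottom-up (empty subtree = -1):
  height(18) = 1 + max(-1, -1) = 0
  height(30) = 1 + max(0, -1) = 1
  height(32) = 1 + max(1, -1) = 2
  height(10) = 1 + max(-1, 2) = 3
  height(4) = 1 + max(-1, 3) = 4
  height(49) = 1 + max(4, -1) = 5
Height = 5


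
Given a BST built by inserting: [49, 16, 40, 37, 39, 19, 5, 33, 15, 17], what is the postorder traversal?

Tree insertion order: [49, 16, 40, 37, 39, 19, 5, 33, 15, 17]
Tree (level-order array): [49, 16, None, 5, 40, None, 15, 37, None, None, None, 19, 39, 17, 33]
Postorder traversal: [15, 5, 17, 33, 19, 39, 37, 40, 16, 49]


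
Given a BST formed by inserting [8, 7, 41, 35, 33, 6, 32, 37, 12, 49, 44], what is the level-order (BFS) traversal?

Tree insertion order: [8, 7, 41, 35, 33, 6, 32, 37, 12, 49, 44]
Tree (level-order array): [8, 7, 41, 6, None, 35, 49, None, None, 33, 37, 44, None, 32, None, None, None, None, None, 12]
BFS from the root, enqueuing left then right child of each popped node:
  queue [8] -> pop 8, enqueue [7, 41], visited so far: [8]
  queue [7, 41] -> pop 7, enqueue [6], visited so far: [8, 7]
  queue [41, 6] -> pop 41, enqueue [35, 49], visited so far: [8, 7, 41]
  queue [6, 35, 49] -> pop 6, enqueue [none], visited so far: [8, 7, 41, 6]
  queue [35, 49] -> pop 35, enqueue [33, 37], visited so far: [8, 7, 41, 6, 35]
  queue [49, 33, 37] -> pop 49, enqueue [44], visited so far: [8, 7, 41, 6, 35, 49]
  queue [33, 37, 44] -> pop 33, enqueue [32], visited so far: [8, 7, 41, 6, 35, 49, 33]
  queue [37, 44, 32] -> pop 37, enqueue [none], visited so far: [8, 7, 41, 6, 35, 49, 33, 37]
  queue [44, 32] -> pop 44, enqueue [none], visited so far: [8, 7, 41, 6, 35, 49, 33, 37, 44]
  queue [32] -> pop 32, enqueue [12], visited so far: [8, 7, 41, 6, 35, 49, 33, 37, 44, 32]
  queue [12] -> pop 12, enqueue [none], visited so far: [8, 7, 41, 6, 35, 49, 33, 37, 44, 32, 12]
Result: [8, 7, 41, 6, 35, 49, 33, 37, 44, 32, 12]


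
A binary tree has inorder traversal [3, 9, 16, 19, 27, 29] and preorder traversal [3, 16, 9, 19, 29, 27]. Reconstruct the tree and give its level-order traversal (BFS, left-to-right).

Inorder:  [3, 9, 16, 19, 27, 29]
Preorder: [3, 16, 9, 19, 29, 27]
Algorithm: preorder visits root first, so consume preorder in order;
for each root, split the current inorder slice at that value into
left-subtree inorder and right-subtree inorder, then recurse.
Recursive splits:
  root=3; inorder splits into left=[], right=[9, 16, 19, 27, 29]
  root=16; inorder splits into left=[9], right=[19, 27, 29]
  root=9; inorder splits into left=[], right=[]
  root=19; inorder splits into left=[], right=[27, 29]
  root=29; inorder splits into left=[27], right=[]
  root=27; inorder splits into left=[], right=[]
Reconstructed level-order: [3, 16, 9, 19, 29, 27]


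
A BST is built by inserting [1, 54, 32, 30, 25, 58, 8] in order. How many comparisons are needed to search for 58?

Search path for 58: 1 -> 54 -> 58
Found: True
Comparisons: 3


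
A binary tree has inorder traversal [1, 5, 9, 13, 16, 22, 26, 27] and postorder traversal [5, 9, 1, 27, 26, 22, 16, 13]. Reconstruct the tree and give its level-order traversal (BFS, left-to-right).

Inorder:   [1, 5, 9, 13, 16, 22, 26, 27]
Postorder: [5, 9, 1, 27, 26, 22, 16, 13]
Algorithm: postorder visits root last, so walk postorder right-to-left;
each value is the root of the current inorder slice — split it at that
value, recurse on the right subtree first, then the left.
Recursive splits:
  root=13; inorder splits into left=[1, 5, 9], right=[16, 22, 26, 27]
  root=16; inorder splits into left=[], right=[22, 26, 27]
  root=22; inorder splits into left=[], right=[26, 27]
  root=26; inorder splits into left=[], right=[27]
  root=27; inorder splits into left=[], right=[]
  root=1; inorder splits into left=[], right=[5, 9]
  root=9; inorder splits into left=[5], right=[]
  root=5; inorder splits into left=[], right=[]
Reconstructed level-order: [13, 1, 16, 9, 22, 5, 26, 27]


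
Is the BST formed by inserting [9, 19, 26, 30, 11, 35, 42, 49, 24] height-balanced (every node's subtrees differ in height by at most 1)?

Tree (level-order array): [9, None, 19, 11, 26, None, None, 24, 30, None, None, None, 35, None, 42, None, 49]
Definition: a tree is height-balanced if, at every node, |h(left) - h(right)| <= 1 (empty subtree has height -1).
Bottom-up per-node check:
  node 11: h_left=-1, h_right=-1, diff=0 [OK], height=0
  node 24: h_left=-1, h_right=-1, diff=0 [OK], height=0
  node 49: h_left=-1, h_right=-1, diff=0 [OK], height=0
  node 42: h_left=-1, h_right=0, diff=1 [OK], height=1
  node 35: h_left=-1, h_right=1, diff=2 [FAIL (|-1-1|=2 > 1)], height=2
  node 30: h_left=-1, h_right=2, diff=3 [FAIL (|-1-2|=3 > 1)], height=3
  node 26: h_left=0, h_right=3, diff=3 [FAIL (|0-3|=3 > 1)], height=4
  node 19: h_left=0, h_right=4, diff=4 [FAIL (|0-4|=4 > 1)], height=5
  node 9: h_left=-1, h_right=5, diff=6 [FAIL (|-1-5|=6 > 1)], height=6
Node 35 violates the condition: |-1 - 1| = 2 > 1.
Result: Not balanced


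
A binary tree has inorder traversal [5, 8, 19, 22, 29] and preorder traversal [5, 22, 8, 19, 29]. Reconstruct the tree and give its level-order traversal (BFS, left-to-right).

Inorder:  [5, 8, 19, 22, 29]
Preorder: [5, 22, 8, 19, 29]
Algorithm: preorder visits root first, so consume preorder in order;
for each root, split the current inorder slice at that value into
left-subtree inorder and right-subtree inorder, then recurse.
Recursive splits:
  root=5; inorder splits into left=[], right=[8, 19, 22, 29]
  root=22; inorder splits into left=[8, 19], right=[29]
  root=8; inorder splits into left=[], right=[19]
  root=19; inorder splits into left=[], right=[]
  root=29; inorder splits into left=[], right=[]
Reconstructed level-order: [5, 22, 8, 29, 19]


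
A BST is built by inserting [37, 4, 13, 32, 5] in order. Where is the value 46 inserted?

Starting tree (level order): [37, 4, None, None, 13, 5, 32]
Insertion path: 37
Result: insert 46 as right child of 37
Final tree (level order): [37, 4, 46, None, 13, None, None, 5, 32]


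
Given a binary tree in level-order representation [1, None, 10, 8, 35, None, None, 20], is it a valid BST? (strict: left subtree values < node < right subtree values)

Level-order array: [1, None, 10, 8, 35, None, None, 20]
Validate using subtree bounds (lo, hi): at each node, require lo < value < hi,
then recurse left with hi=value and right with lo=value.
Preorder trace (stopping at first violation):
  at node 1 with bounds (-inf, +inf): OK
  at node 10 with bounds (1, +inf): OK
  at node 8 with bounds (1, 10): OK
  at node 35 with bounds (10, +inf): OK
  at node 20 with bounds (10, 35): OK
No violation found at any node.
Result: Valid BST


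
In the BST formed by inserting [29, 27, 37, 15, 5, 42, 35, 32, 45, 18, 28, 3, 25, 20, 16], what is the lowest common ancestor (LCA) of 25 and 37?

Tree insertion order: [29, 27, 37, 15, 5, 42, 35, 32, 45, 18, 28, 3, 25, 20, 16]
Tree (level-order array): [29, 27, 37, 15, 28, 35, 42, 5, 18, None, None, 32, None, None, 45, 3, None, 16, 25, None, None, None, None, None, None, None, None, 20]
In a BST, the LCA of p=25, q=37 is the first node v on the
root-to-leaf path with p <= v <= q (go left if both < v, right if both > v).
Walk from root:
  at 29: 25 <= 29 <= 37, this is the LCA
LCA = 29


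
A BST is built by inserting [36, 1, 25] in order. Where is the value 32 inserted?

Starting tree (level order): [36, 1, None, None, 25]
Insertion path: 36 -> 1 -> 25
Result: insert 32 as right child of 25
Final tree (level order): [36, 1, None, None, 25, None, 32]


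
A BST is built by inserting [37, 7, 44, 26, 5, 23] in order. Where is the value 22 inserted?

Starting tree (level order): [37, 7, 44, 5, 26, None, None, None, None, 23]
Insertion path: 37 -> 7 -> 26 -> 23
Result: insert 22 as left child of 23
Final tree (level order): [37, 7, 44, 5, 26, None, None, None, None, 23, None, 22]


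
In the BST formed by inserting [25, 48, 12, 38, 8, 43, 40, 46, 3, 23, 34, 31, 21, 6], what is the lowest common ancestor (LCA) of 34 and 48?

Tree insertion order: [25, 48, 12, 38, 8, 43, 40, 46, 3, 23, 34, 31, 21, 6]
Tree (level-order array): [25, 12, 48, 8, 23, 38, None, 3, None, 21, None, 34, 43, None, 6, None, None, 31, None, 40, 46]
In a BST, the LCA of p=34, q=48 is the first node v on the
root-to-leaf path with p <= v <= q (go left if both < v, right if both > v).
Walk from root:
  at 25: both 34 and 48 > 25, go right
  at 48: 34 <= 48 <= 48, this is the LCA
LCA = 48


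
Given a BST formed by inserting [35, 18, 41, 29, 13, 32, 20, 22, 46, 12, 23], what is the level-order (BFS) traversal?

Tree insertion order: [35, 18, 41, 29, 13, 32, 20, 22, 46, 12, 23]
Tree (level-order array): [35, 18, 41, 13, 29, None, 46, 12, None, 20, 32, None, None, None, None, None, 22, None, None, None, 23]
BFS from the root, enqueuing left then right child of each popped node:
  queue [35] -> pop 35, enqueue [18, 41], visited so far: [35]
  queue [18, 41] -> pop 18, enqueue [13, 29], visited so far: [35, 18]
  queue [41, 13, 29] -> pop 41, enqueue [46], visited so far: [35, 18, 41]
  queue [13, 29, 46] -> pop 13, enqueue [12], visited so far: [35, 18, 41, 13]
  queue [29, 46, 12] -> pop 29, enqueue [20, 32], visited so far: [35, 18, 41, 13, 29]
  queue [46, 12, 20, 32] -> pop 46, enqueue [none], visited so far: [35, 18, 41, 13, 29, 46]
  queue [12, 20, 32] -> pop 12, enqueue [none], visited so far: [35, 18, 41, 13, 29, 46, 12]
  queue [20, 32] -> pop 20, enqueue [22], visited so far: [35, 18, 41, 13, 29, 46, 12, 20]
  queue [32, 22] -> pop 32, enqueue [none], visited so far: [35, 18, 41, 13, 29, 46, 12, 20, 32]
  queue [22] -> pop 22, enqueue [23], visited so far: [35, 18, 41, 13, 29, 46, 12, 20, 32, 22]
  queue [23] -> pop 23, enqueue [none], visited so far: [35, 18, 41, 13, 29, 46, 12, 20, 32, 22, 23]
Result: [35, 18, 41, 13, 29, 46, 12, 20, 32, 22, 23]


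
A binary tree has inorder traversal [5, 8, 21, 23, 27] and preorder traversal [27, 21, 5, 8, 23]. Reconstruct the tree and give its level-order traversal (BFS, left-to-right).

Inorder:  [5, 8, 21, 23, 27]
Preorder: [27, 21, 5, 8, 23]
Algorithm: preorder visits root first, so consume preorder in order;
for each root, split the current inorder slice at that value into
left-subtree inorder and right-subtree inorder, then recurse.
Recursive splits:
  root=27; inorder splits into left=[5, 8, 21, 23], right=[]
  root=21; inorder splits into left=[5, 8], right=[23]
  root=5; inorder splits into left=[], right=[8]
  root=8; inorder splits into left=[], right=[]
  root=23; inorder splits into left=[], right=[]
Reconstructed level-order: [27, 21, 5, 23, 8]


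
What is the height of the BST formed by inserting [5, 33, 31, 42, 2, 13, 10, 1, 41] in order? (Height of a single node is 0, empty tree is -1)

Insertion order: [5, 33, 31, 42, 2, 13, 10, 1, 41]
Tree (level-order array): [5, 2, 33, 1, None, 31, 42, None, None, 13, None, 41, None, 10]
Compute height bottom-up (empty subtree = -1):
  height(1) = 1 + max(-1, -1) = 0
  height(2) = 1 + max(0, -1) = 1
  height(10) = 1 + max(-1, -1) = 0
  height(13) = 1 + max(0, -1) = 1
  height(31) = 1 + max(1, -1) = 2
  height(41) = 1 + max(-1, -1) = 0
  height(42) = 1 + max(0, -1) = 1
  height(33) = 1 + max(2, 1) = 3
  height(5) = 1 + max(1, 3) = 4
Height = 4


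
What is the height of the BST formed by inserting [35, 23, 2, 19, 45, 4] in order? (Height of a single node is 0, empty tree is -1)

Insertion order: [35, 23, 2, 19, 45, 4]
Tree (level-order array): [35, 23, 45, 2, None, None, None, None, 19, 4]
Compute height bottom-up (empty subtree = -1):
  height(4) = 1 + max(-1, -1) = 0
  height(19) = 1 + max(0, -1) = 1
  height(2) = 1 + max(-1, 1) = 2
  height(23) = 1 + max(2, -1) = 3
  height(45) = 1 + max(-1, -1) = 0
  height(35) = 1 + max(3, 0) = 4
Height = 4


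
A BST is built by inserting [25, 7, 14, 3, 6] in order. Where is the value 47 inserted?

Starting tree (level order): [25, 7, None, 3, 14, None, 6]
Insertion path: 25
Result: insert 47 as right child of 25
Final tree (level order): [25, 7, 47, 3, 14, None, None, None, 6]


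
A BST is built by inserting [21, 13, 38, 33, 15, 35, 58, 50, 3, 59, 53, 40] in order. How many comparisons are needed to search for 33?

Search path for 33: 21 -> 38 -> 33
Found: True
Comparisons: 3


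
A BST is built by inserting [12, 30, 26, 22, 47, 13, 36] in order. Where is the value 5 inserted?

Starting tree (level order): [12, None, 30, 26, 47, 22, None, 36, None, 13]
Insertion path: 12
Result: insert 5 as left child of 12
Final tree (level order): [12, 5, 30, None, None, 26, 47, 22, None, 36, None, 13]


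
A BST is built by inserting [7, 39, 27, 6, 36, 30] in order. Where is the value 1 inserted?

Starting tree (level order): [7, 6, 39, None, None, 27, None, None, 36, 30]
Insertion path: 7 -> 6
Result: insert 1 as left child of 6
Final tree (level order): [7, 6, 39, 1, None, 27, None, None, None, None, 36, 30]


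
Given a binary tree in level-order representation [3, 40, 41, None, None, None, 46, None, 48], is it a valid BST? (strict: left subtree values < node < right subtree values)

Level-order array: [3, 40, 41, None, None, None, 46, None, 48]
Validate using subtree bounds (lo, hi): at each node, require lo < value < hi,
then recurse left with hi=value and right with lo=value.
Preorder trace (stopping at first violation):
  at node 3 with bounds (-inf, +inf): OK
  at node 40 with bounds (-inf, 3): VIOLATION
Node 40 violates its bound: not (-inf < 40 < 3).
Result: Not a valid BST


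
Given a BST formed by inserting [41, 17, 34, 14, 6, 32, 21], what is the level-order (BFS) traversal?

Tree insertion order: [41, 17, 34, 14, 6, 32, 21]
Tree (level-order array): [41, 17, None, 14, 34, 6, None, 32, None, None, None, 21]
BFS from the root, enqueuing left then right child of each popped node:
  queue [41] -> pop 41, enqueue [17], visited so far: [41]
  queue [17] -> pop 17, enqueue [14, 34], visited so far: [41, 17]
  queue [14, 34] -> pop 14, enqueue [6], visited so far: [41, 17, 14]
  queue [34, 6] -> pop 34, enqueue [32], visited so far: [41, 17, 14, 34]
  queue [6, 32] -> pop 6, enqueue [none], visited so far: [41, 17, 14, 34, 6]
  queue [32] -> pop 32, enqueue [21], visited so far: [41, 17, 14, 34, 6, 32]
  queue [21] -> pop 21, enqueue [none], visited so far: [41, 17, 14, 34, 6, 32, 21]
Result: [41, 17, 14, 34, 6, 32, 21]


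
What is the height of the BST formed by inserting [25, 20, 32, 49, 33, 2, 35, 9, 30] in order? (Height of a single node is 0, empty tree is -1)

Insertion order: [25, 20, 32, 49, 33, 2, 35, 9, 30]
Tree (level-order array): [25, 20, 32, 2, None, 30, 49, None, 9, None, None, 33, None, None, None, None, 35]
Compute height bottom-up (empty subtree = -1):
  height(9) = 1 + max(-1, -1) = 0
  height(2) = 1 + max(-1, 0) = 1
  height(20) = 1 + max(1, -1) = 2
  height(30) = 1 + max(-1, -1) = 0
  height(35) = 1 + max(-1, -1) = 0
  height(33) = 1 + max(-1, 0) = 1
  height(49) = 1 + max(1, -1) = 2
  height(32) = 1 + max(0, 2) = 3
  height(25) = 1 + max(2, 3) = 4
Height = 4


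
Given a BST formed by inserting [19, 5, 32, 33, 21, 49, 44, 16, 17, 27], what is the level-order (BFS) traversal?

Tree insertion order: [19, 5, 32, 33, 21, 49, 44, 16, 17, 27]
Tree (level-order array): [19, 5, 32, None, 16, 21, 33, None, 17, None, 27, None, 49, None, None, None, None, 44]
BFS from the root, enqueuing left then right child of each popped node:
  queue [19] -> pop 19, enqueue [5, 32], visited so far: [19]
  queue [5, 32] -> pop 5, enqueue [16], visited so far: [19, 5]
  queue [32, 16] -> pop 32, enqueue [21, 33], visited so far: [19, 5, 32]
  queue [16, 21, 33] -> pop 16, enqueue [17], visited so far: [19, 5, 32, 16]
  queue [21, 33, 17] -> pop 21, enqueue [27], visited so far: [19, 5, 32, 16, 21]
  queue [33, 17, 27] -> pop 33, enqueue [49], visited so far: [19, 5, 32, 16, 21, 33]
  queue [17, 27, 49] -> pop 17, enqueue [none], visited so far: [19, 5, 32, 16, 21, 33, 17]
  queue [27, 49] -> pop 27, enqueue [none], visited so far: [19, 5, 32, 16, 21, 33, 17, 27]
  queue [49] -> pop 49, enqueue [44], visited so far: [19, 5, 32, 16, 21, 33, 17, 27, 49]
  queue [44] -> pop 44, enqueue [none], visited so far: [19, 5, 32, 16, 21, 33, 17, 27, 49, 44]
Result: [19, 5, 32, 16, 21, 33, 17, 27, 49, 44]


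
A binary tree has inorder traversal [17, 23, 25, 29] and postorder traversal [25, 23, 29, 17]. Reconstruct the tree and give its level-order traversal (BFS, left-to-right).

Inorder:   [17, 23, 25, 29]
Postorder: [25, 23, 29, 17]
Algorithm: postorder visits root last, so walk postorder right-to-left;
each value is the root of the current inorder slice — split it at that
value, recurse on the right subtree first, then the left.
Recursive splits:
  root=17; inorder splits into left=[], right=[23, 25, 29]
  root=29; inorder splits into left=[23, 25], right=[]
  root=23; inorder splits into left=[], right=[25]
  root=25; inorder splits into left=[], right=[]
Reconstructed level-order: [17, 29, 23, 25]


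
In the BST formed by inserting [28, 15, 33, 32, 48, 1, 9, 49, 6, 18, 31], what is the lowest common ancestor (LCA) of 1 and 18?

Tree insertion order: [28, 15, 33, 32, 48, 1, 9, 49, 6, 18, 31]
Tree (level-order array): [28, 15, 33, 1, 18, 32, 48, None, 9, None, None, 31, None, None, 49, 6]
In a BST, the LCA of p=1, q=18 is the first node v on the
root-to-leaf path with p <= v <= q (go left if both < v, right if both > v).
Walk from root:
  at 28: both 1 and 18 < 28, go left
  at 15: 1 <= 15 <= 18, this is the LCA
LCA = 15


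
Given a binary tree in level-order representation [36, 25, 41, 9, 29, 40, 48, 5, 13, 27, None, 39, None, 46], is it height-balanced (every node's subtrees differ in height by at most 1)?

Tree (level-order array): [36, 25, 41, 9, 29, 40, 48, 5, 13, 27, None, 39, None, 46]
Definition: a tree is height-balanced if, at every node, |h(left) - h(right)| <= 1 (empty subtree has height -1).
Bottom-up per-node check:
  node 5: h_left=-1, h_right=-1, diff=0 [OK], height=0
  node 13: h_left=-1, h_right=-1, diff=0 [OK], height=0
  node 9: h_left=0, h_right=0, diff=0 [OK], height=1
  node 27: h_left=-1, h_right=-1, diff=0 [OK], height=0
  node 29: h_left=0, h_right=-1, diff=1 [OK], height=1
  node 25: h_left=1, h_right=1, diff=0 [OK], height=2
  node 39: h_left=-1, h_right=-1, diff=0 [OK], height=0
  node 40: h_left=0, h_right=-1, diff=1 [OK], height=1
  node 46: h_left=-1, h_right=-1, diff=0 [OK], height=0
  node 48: h_left=0, h_right=-1, diff=1 [OK], height=1
  node 41: h_left=1, h_right=1, diff=0 [OK], height=2
  node 36: h_left=2, h_right=2, diff=0 [OK], height=3
All nodes satisfy the balance condition.
Result: Balanced


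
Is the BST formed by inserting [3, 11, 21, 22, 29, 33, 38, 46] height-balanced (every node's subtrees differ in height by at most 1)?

Tree (level-order array): [3, None, 11, None, 21, None, 22, None, 29, None, 33, None, 38, None, 46]
Definition: a tree is height-balanced if, at every node, |h(left) - h(right)| <= 1 (empty subtree has height -1).
Bottom-up per-node check:
  node 46: h_left=-1, h_right=-1, diff=0 [OK], height=0
  node 38: h_left=-1, h_right=0, diff=1 [OK], height=1
  node 33: h_left=-1, h_right=1, diff=2 [FAIL (|-1-1|=2 > 1)], height=2
  node 29: h_left=-1, h_right=2, diff=3 [FAIL (|-1-2|=3 > 1)], height=3
  node 22: h_left=-1, h_right=3, diff=4 [FAIL (|-1-3|=4 > 1)], height=4
  node 21: h_left=-1, h_right=4, diff=5 [FAIL (|-1-4|=5 > 1)], height=5
  node 11: h_left=-1, h_right=5, diff=6 [FAIL (|-1-5|=6 > 1)], height=6
  node 3: h_left=-1, h_right=6, diff=7 [FAIL (|-1-6|=7 > 1)], height=7
Node 33 violates the condition: |-1 - 1| = 2 > 1.
Result: Not balanced


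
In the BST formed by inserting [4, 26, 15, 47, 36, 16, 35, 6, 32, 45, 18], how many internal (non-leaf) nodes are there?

Tree built from: [4, 26, 15, 47, 36, 16, 35, 6, 32, 45, 18]
Tree (level-order array): [4, None, 26, 15, 47, 6, 16, 36, None, None, None, None, 18, 35, 45, None, None, 32]
Rule: An internal node has at least one child.
Per-node child counts:
  node 4: 1 child(ren)
  node 26: 2 child(ren)
  node 15: 2 child(ren)
  node 6: 0 child(ren)
  node 16: 1 child(ren)
  node 18: 0 child(ren)
  node 47: 1 child(ren)
  node 36: 2 child(ren)
  node 35: 1 child(ren)
  node 32: 0 child(ren)
  node 45: 0 child(ren)
Matching nodes: [4, 26, 15, 16, 47, 36, 35]
Count of internal (non-leaf) nodes: 7


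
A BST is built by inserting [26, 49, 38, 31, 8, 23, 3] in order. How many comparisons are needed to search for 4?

Search path for 4: 26 -> 8 -> 3
Found: False
Comparisons: 3


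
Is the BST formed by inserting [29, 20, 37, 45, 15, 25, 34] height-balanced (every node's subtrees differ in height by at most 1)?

Tree (level-order array): [29, 20, 37, 15, 25, 34, 45]
Definition: a tree is height-balanced if, at every node, |h(left) - h(right)| <= 1 (empty subtree has height -1).
Bottom-up per-node check:
  node 15: h_left=-1, h_right=-1, diff=0 [OK], height=0
  node 25: h_left=-1, h_right=-1, diff=0 [OK], height=0
  node 20: h_left=0, h_right=0, diff=0 [OK], height=1
  node 34: h_left=-1, h_right=-1, diff=0 [OK], height=0
  node 45: h_left=-1, h_right=-1, diff=0 [OK], height=0
  node 37: h_left=0, h_right=0, diff=0 [OK], height=1
  node 29: h_left=1, h_right=1, diff=0 [OK], height=2
All nodes satisfy the balance condition.
Result: Balanced


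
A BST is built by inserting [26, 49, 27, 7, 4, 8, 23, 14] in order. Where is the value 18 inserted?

Starting tree (level order): [26, 7, 49, 4, 8, 27, None, None, None, None, 23, None, None, 14]
Insertion path: 26 -> 7 -> 8 -> 23 -> 14
Result: insert 18 as right child of 14
Final tree (level order): [26, 7, 49, 4, 8, 27, None, None, None, None, 23, None, None, 14, None, None, 18]


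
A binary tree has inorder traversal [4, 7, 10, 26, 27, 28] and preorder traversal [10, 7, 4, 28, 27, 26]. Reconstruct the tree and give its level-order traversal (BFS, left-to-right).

Inorder:  [4, 7, 10, 26, 27, 28]
Preorder: [10, 7, 4, 28, 27, 26]
Algorithm: preorder visits root first, so consume preorder in order;
for each root, split the current inorder slice at that value into
left-subtree inorder and right-subtree inorder, then recurse.
Recursive splits:
  root=10; inorder splits into left=[4, 7], right=[26, 27, 28]
  root=7; inorder splits into left=[4], right=[]
  root=4; inorder splits into left=[], right=[]
  root=28; inorder splits into left=[26, 27], right=[]
  root=27; inorder splits into left=[26], right=[]
  root=26; inorder splits into left=[], right=[]
Reconstructed level-order: [10, 7, 28, 4, 27, 26]


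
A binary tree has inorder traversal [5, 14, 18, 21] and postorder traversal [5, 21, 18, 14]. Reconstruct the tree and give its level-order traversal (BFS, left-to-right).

Inorder:   [5, 14, 18, 21]
Postorder: [5, 21, 18, 14]
Algorithm: postorder visits root last, so walk postorder right-to-left;
each value is the root of the current inorder slice — split it at that
value, recurse on the right subtree first, then the left.
Recursive splits:
  root=14; inorder splits into left=[5], right=[18, 21]
  root=18; inorder splits into left=[], right=[21]
  root=21; inorder splits into left=[], right=[]
  root=5; inorder splits into left=[], right=[]
Reconstructed level-order: [14, 5, 18, 21]


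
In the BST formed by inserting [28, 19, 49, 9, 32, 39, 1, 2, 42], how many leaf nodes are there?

Tree built from: [28, 19, 49, 9, 32, 39, 1, 2, 42]
Tree (level-order array): [28, 19, 49, 9, None, 32, None, 1, None, None, 39, None, 2, None, 42]
Rule: A leaf has 0 children.
Per-node child counts:
  node 28: 2 child(ren)
  node 19: 1 child(ren)
  node 9: 1 child(ren)
  node 1: 1 child(ren)
  node 2: 0 child(ren)
  node 49: 1 child(ren)
  node 32: 1 child(ren)
  node 39: 1 child(ren)
  node 42: 0 child(ren)
Matching nodes: [2, 42]
Count of leaf nodes: 2
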